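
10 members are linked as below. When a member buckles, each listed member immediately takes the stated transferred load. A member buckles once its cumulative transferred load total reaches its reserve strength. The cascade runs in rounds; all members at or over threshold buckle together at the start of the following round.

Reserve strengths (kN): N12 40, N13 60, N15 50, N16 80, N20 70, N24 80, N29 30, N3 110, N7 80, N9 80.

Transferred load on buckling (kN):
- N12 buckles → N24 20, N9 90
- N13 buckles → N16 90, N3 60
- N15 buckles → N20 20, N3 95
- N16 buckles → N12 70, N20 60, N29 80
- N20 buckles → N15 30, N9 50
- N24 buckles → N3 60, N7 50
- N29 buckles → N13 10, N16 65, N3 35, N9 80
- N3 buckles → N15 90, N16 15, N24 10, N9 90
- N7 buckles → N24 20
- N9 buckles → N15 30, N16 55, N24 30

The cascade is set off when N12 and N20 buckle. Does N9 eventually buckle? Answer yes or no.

yes

Round 1 — N12, N20 buckle (initial).
  N15: +30 → 30 < 50
  N24: +20 → 20 < 80
  N9: +90+50 → 140 ≥ 80
Round 2 — N9 buckles.
  N15: +30 → 60 ≥ 50
  N16: +55 → 55 < 80
  N24: +30 → 50 < 80
Round 3 — N15 buckles.
  N3: +95 → 95 < 110
No further bucklings.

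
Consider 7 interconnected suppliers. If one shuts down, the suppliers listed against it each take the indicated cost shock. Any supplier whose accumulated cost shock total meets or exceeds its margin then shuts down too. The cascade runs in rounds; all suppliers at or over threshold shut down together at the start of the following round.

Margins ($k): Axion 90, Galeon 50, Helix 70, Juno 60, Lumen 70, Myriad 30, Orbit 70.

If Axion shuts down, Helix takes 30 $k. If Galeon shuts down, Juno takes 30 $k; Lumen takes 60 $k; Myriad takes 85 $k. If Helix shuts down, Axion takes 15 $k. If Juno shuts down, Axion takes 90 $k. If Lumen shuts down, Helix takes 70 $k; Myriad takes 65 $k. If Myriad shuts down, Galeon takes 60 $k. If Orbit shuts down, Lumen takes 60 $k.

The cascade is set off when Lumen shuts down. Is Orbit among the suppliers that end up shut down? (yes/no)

no

Round 1 — Lumen shuts down (initial).
  Helix: +70 → 70 ≥ 70
  Myriad: +65 → 65 ≥ 30
Round 2 — Helix, Myriad shut down.
  Axion: +15 → 15 < 90
  Galeon: +60 → 60 ≥ 50
Round 3 — Galeon shuts down.
  Juno: +30 → 30 < 60
No further shutdowns.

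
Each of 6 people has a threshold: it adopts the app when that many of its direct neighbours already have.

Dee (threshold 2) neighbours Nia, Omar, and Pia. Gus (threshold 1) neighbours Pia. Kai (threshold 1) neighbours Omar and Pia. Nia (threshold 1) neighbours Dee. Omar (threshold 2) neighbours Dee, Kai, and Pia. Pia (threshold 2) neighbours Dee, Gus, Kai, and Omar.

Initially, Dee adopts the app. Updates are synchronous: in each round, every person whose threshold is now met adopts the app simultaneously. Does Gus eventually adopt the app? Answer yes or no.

no

Round 1 — Dee adopts the app (initial).
Round 2 — checking thresholds:
  Nia: 1 of 1 neighbours ≥ 1, adopts the app.
  Omar: 1 of 3 neighbours < 2, not yet.
  Pia: 1 of 4 neighbours < 2, not yet.
Round 3 — no new adoptions; cascade stops.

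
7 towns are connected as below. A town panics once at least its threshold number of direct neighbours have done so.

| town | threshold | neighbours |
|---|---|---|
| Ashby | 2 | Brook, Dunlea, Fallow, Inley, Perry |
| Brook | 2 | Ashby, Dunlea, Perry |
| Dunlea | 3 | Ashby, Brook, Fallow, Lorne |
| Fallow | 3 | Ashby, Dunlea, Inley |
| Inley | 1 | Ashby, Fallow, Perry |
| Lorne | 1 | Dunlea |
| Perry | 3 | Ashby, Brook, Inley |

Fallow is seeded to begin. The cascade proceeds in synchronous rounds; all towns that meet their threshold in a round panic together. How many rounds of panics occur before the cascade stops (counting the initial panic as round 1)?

3

Round 1 — Fallow panics (initial).
Round 2 — checking thresholds:
  Ashby: 1 of 5 neighbours < 2, holds.
  Dunlea: 1 of 4 neighbours < 3, holds.
  Inley: 1 of 3 neighbours ≥ 1, panics.
Round 3 — checking thresholds:
  Ashby: 2 of 5 neighbours ≥ 2, panics.
  Dunlea: 1 of 4 neighbours < 3, holds.
  Perry: 1 of 3 neighbours < 3, holds.
Round 4 — no new panics; cascade stops.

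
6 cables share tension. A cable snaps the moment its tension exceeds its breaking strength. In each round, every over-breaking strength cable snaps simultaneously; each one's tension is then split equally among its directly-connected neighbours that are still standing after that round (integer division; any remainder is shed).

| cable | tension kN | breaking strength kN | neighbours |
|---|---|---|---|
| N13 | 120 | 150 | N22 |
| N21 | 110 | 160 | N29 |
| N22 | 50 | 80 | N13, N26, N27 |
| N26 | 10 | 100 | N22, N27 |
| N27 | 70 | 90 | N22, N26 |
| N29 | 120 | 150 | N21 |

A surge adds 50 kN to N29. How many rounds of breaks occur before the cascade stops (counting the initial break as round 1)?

Round 1 — N29 at 170 > 150. N29 snaps.
  N29 sheds 170 kN to N21: 170 each.
    N21: 110+170 = 280 > 160
Round 2 — N21 snaps.
  N21 sheds 280 kN: no online neighbours, lost.
No further breaks.

2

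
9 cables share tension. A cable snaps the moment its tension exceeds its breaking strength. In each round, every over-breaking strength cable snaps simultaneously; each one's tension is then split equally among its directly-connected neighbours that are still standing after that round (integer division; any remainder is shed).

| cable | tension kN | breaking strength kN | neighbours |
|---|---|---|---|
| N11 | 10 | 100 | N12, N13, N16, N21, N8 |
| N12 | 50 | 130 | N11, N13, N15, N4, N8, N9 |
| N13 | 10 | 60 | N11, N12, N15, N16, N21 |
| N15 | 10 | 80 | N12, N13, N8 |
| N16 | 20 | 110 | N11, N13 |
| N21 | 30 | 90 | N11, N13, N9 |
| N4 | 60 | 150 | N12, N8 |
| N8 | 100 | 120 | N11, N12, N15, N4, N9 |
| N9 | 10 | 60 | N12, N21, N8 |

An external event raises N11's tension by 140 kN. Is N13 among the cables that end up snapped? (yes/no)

Round 1 — N11 at 150 > 100. N11 snaps.
  N11 sheds 150 kN to N12, N13, N16, N21, N8: 30 each.
    N12: 50+30 = 80 ≤ 130
    N13: 10+30 = 40 ≤ 60
    N16: 20+30 = 50 ≤ 110
    N21: 30+30 = 60 ≤ 90
    N8: 100+30 = 130 > 120
Round 2 — N8 snaps.
  N8 sheds 130 kN to N12, N15, N4, N9: 32 each (2 lost).
    N12: 80+32 = 112 ≤ 130
    N15: 10+32 = 42 ≤ 80
    N4: 60+32 = 92 ≤ 150
    N9: 10+32 = 42 ≤ 60
No further breaks.

no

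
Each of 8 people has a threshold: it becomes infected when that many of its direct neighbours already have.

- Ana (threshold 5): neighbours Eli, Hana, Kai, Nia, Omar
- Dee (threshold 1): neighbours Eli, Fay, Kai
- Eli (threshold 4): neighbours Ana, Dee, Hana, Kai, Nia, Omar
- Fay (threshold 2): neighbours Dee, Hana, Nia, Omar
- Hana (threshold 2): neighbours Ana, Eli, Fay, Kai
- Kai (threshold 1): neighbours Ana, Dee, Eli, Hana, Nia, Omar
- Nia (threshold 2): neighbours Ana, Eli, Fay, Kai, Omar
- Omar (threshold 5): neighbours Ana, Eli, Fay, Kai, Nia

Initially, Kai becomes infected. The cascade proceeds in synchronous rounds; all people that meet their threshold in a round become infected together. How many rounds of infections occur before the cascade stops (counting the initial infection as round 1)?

2

Round 1 — Kai becomes infected (initial).
Round 2 — checking thresholds:
  Ana: 1 of 5 neighbours < 5, below threshold.
  Dee: 1 of 3 neighbours ≥ 1, becomes infected.
  Eli: 1 of 6 neighbours < 4, below threshold.
  Hana: 1 of 4 neighbours < 2, below threshold.
  Nia: 1 of 5 neighbours < 2, below threshold.
  Omar: 1 of 5 neighbours < 5, below threshold.
Round 3 — no new infections; cascade stops.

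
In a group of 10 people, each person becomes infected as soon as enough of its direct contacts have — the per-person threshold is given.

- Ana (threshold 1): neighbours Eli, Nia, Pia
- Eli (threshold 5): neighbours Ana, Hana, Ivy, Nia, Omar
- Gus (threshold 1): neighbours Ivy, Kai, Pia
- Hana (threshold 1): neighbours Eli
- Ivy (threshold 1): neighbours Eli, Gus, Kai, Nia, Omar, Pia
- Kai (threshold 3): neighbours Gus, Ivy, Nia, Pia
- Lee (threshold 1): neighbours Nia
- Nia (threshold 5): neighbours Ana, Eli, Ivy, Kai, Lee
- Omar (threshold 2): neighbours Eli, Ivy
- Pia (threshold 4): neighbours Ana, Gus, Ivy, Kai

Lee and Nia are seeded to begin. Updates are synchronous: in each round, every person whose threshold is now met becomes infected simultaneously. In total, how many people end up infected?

Round 1 — Lee, Nia become infected (initial).
Round 2 — checking thresholds:
  Ana: 1 of 3 neighbours ≥ 1, becomes infected.
  Eli: 1 of 5 neighbours < 5, holds.
  Ivy: 1 of 6 neighbours ≥ 1, becomes infected.
  Kai: 1 of 4 neighbours < 3, holds.
Round 3 — checking thresholds:
  Eli: 3 of 5 neighbours < 5, holds.
  Gus: 1 of 3 neighbours ≥ 1, becomes infected.
  Kai: 2 of 4 neighbours < 3, holds.
  Omar: 1 of 2 neighbours < 2, holds.
  Pia: 2 of 4 neighbours < 4, holds.
Round 4 — checking thresholds:
  Eli: 3 of 5 neighbours < 5, holds.
  Kai: 3 of 4 neighbours ≥ 3, becomes infected.
  Omar: 1 of 2 neighbours < 2, holds.
  Pia: 3 of 4 neighbours < 4, holds.
Round 5 — checking thresholds:
  Eli: 3 of 5 neighbours < 5, holds.
  Omar: 1 of 2 neighbours < 2, holds.
  Pia: 4 of 4 neighbours ≥ 4, becomes infected.
Round 6 — no new infections; cascade stops.

7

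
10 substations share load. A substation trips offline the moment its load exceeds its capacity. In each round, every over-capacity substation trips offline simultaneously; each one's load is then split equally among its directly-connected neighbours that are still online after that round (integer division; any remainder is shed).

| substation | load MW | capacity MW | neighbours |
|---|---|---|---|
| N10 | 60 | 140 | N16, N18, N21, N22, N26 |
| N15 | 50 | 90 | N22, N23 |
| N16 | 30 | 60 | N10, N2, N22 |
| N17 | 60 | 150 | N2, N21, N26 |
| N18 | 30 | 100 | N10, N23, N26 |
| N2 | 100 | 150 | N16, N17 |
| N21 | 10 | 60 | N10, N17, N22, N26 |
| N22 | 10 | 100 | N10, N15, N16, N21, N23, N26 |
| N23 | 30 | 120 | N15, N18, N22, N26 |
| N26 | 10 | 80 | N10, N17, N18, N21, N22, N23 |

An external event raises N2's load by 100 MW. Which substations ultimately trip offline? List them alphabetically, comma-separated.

N10, N15, N16, N17, N18, N2, N21, N22, N23, N26

Round 1 — N2 at 200 > 150. N2 trips offline.
  N2 sheds 200 MW to N16, N17: 100 each.
    N16: 30+100 = 130 > 60
    N17: 60+100 = 160 > 150
Round 2 — N16, N17 trip offline.
  N16 sheds 130 MW to N10, N22: 65 each.
    N10: 60+65 = 125 ≤ 140
    N22: 10+65 = 75 ≤ 100
  N17 sheds 160 MW to N21, N26: 80 each.
    N21: 10+80 = 90 > 60
    N26: 10+80 = 90 > 80
Round 3 — N21, N26 trip offline.
  N21 sheds 90 MW to N10, N22: 45 each.
    N10: 125+45 = 170 > 140
    N22: 75+45 = 120 > 100
  N26 sheds 90 MW to N10, N18, N22, N23: 22 each (2 lost).
    N10: 170+22 = 192 > 140
    N18: 30+22 = 52 ≤ 100
    N22: 120+22 = 142 > 100
    N23: 30+22 = 52 ≤ 120
Round 4 — N10, N22 trip offline.
  N10 sheds 192 MW to N18: 192 each.
    N18: 52+192 = 244 > 100
  N22 sheds 142 MW to N15, N23: 71 each.
    N15: 50+71 = 121 > 90
    N23: 52+71 = 123 > 120
Round 5 — N15, N18, N23 trip offline.
  N15 sheds 121 MW: no online neighbours, lost.
  N18 sheds 244 MW: no online neighbours, lost.
  N23 sheds 123 MW: no online neighbours, lost.
No further trips.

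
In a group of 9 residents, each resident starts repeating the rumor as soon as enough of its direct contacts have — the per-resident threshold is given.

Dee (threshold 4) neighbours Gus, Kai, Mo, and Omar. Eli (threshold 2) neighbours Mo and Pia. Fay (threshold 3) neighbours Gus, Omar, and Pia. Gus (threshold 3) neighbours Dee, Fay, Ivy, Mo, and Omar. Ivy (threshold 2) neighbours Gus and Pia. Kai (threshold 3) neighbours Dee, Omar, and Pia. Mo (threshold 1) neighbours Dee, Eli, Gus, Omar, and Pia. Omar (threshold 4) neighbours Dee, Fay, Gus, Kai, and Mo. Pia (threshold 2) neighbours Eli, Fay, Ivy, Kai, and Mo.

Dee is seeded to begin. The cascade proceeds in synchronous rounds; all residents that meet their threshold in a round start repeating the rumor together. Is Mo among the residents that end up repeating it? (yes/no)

Round 1 — Dee starts repeating the rumor (initial).
Round 2 — checking thresholds:
  Gus: 1 of 5 neighbours < 3, holds.
  Kai: 1 of 3 neighbours < 3, holds.
  Mo: 1 of 5 neighbours ≥ 1, starts repeating the rumor.
  Omar: 1 of 5 neighbours < 4, holds.
Round 3 — no new spreads; cascade stops.

yes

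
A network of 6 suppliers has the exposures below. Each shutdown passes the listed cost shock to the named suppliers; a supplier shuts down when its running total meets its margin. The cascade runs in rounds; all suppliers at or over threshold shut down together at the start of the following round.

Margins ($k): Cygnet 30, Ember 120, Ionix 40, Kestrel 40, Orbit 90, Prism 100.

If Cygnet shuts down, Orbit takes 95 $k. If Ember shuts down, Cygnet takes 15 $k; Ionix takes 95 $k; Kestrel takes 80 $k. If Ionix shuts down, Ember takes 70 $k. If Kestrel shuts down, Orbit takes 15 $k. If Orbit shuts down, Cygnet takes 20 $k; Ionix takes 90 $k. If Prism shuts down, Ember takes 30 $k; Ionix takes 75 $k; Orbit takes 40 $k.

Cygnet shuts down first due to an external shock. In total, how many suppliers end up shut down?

3

Round 1 — Cygnet shuts down (initial).
  Orbit: +95 → 95 ≥ 90
Round 2 — Orbit shuts down.
  Ionix: +90 → 90 ≥ 40
Round 3 — Ionix shuts down.
  Ember: +70 → 70 < 120
No further shutdowns.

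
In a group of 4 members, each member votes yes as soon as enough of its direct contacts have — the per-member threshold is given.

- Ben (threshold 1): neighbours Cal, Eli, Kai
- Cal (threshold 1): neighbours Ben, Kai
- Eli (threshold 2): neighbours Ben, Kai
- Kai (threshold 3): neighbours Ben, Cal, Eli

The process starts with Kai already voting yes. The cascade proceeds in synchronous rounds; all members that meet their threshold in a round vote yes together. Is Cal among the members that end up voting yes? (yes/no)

Round 1 — Kai votes yes (initial).
Round 2 — checking thresholds:
  Ben: 1 of 3 neighbours ≥ 1, votes yes.
  Cal: 1 of 2 neighbours ≥ 1, votes yes.
  Eli: 1 of 2 neighbours < 2, not yet.
Round 3 — checking thresholds:
  Eli: 2 of 2 neighbours ≥ 2, votes yes.
Round 4 — no new yes votes; cascade stops.

yes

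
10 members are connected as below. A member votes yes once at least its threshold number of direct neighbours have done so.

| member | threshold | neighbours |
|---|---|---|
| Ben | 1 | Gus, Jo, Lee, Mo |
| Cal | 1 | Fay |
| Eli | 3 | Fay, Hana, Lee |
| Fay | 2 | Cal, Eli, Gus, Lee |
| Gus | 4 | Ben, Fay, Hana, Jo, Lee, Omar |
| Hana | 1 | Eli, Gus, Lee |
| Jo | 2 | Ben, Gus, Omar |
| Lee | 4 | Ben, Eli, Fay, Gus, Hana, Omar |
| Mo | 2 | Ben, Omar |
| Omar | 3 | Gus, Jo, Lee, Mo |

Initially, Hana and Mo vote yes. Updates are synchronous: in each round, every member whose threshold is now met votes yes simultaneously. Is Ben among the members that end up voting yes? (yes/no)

Round 1 — Hana, Mo vote yes (initial).
Round 2 — checking thresholds:
  Ben: 1 of 4 neighbours ≥ 1, votes yes.
  Eli: 1 of 3 neighbours < 3, below threshold.
  Gus: 1 of 6 neighbours < 4, below threshold.
  Lee: 1 of 6 neighbours < 4, below threshold.
  Omar: 1 of 4 neighbours < 3, below threshold.
Round 3 — no new yes votes; cascade stops.

yes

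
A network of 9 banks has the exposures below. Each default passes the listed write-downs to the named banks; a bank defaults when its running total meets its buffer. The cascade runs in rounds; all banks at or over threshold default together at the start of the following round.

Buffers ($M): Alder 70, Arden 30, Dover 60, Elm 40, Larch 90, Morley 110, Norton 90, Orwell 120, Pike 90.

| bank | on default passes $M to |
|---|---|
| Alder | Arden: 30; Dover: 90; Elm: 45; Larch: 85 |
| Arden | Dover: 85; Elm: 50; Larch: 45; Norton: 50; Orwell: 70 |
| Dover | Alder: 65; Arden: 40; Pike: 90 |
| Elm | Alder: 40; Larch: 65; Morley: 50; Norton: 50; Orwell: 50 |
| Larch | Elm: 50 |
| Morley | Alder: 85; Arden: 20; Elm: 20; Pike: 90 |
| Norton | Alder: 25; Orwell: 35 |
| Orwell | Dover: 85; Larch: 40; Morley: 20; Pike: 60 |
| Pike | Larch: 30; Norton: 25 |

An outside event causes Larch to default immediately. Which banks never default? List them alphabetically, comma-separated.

Alder, Arden, Dover, Morley, Norton, Orwell, Pike

Round 1 — Larch defaults (initial).
  Elm: +50 → 50 ≥ 40
Round 2 — Elm defaults.
  Alder: +40 → 40 < 70
  Morley: +50 → 50 < 110
  Norton: +50 → 50 < 90
  Orwell: +50 → 50 < 120
No further defaults.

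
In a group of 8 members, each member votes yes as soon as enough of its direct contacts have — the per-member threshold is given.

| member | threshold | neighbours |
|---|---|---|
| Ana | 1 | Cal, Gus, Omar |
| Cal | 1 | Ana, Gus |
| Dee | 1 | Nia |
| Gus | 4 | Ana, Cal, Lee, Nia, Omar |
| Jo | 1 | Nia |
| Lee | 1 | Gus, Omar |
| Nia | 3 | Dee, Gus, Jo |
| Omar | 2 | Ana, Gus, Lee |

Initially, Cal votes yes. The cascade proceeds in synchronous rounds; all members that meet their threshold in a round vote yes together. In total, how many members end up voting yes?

Round 1 — Cal votes yes (initial).
Round 2 — checking thresholds:
  Ana: 1 of 3 neighbours ≥ 1, votes yes.
  Gus: 1 of 5 neighbours < 4, not yet.
Round 3 — no new yes votes; cascade stops.

2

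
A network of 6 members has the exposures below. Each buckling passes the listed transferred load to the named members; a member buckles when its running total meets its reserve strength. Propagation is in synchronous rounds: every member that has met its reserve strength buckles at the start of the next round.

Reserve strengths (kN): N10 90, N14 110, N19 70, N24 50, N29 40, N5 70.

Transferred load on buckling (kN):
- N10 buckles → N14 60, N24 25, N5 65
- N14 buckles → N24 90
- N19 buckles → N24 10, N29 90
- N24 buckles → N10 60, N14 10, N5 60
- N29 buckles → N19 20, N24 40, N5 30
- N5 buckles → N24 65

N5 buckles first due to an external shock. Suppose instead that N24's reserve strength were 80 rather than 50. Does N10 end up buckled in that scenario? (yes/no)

With N24's reserve strength at 80:
Round 1 — N5 buckles (initial).
  N24: +65 → 65 < 80
No further bucklings.

no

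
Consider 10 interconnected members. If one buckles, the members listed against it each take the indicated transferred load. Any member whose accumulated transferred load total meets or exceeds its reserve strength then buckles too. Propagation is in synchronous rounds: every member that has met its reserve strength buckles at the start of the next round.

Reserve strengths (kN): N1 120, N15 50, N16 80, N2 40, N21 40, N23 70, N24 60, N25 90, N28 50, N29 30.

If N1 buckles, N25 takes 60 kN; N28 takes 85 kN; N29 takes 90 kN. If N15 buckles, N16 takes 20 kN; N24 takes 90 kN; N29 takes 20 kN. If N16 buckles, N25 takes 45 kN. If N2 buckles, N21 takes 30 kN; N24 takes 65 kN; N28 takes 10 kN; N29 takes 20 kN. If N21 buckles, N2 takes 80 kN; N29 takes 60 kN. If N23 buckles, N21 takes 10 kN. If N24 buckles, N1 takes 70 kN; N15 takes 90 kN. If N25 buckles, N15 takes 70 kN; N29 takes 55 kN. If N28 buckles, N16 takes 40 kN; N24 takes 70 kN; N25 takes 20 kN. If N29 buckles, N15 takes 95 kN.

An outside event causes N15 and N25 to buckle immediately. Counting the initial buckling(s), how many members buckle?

4

Round 1 — N15, N25 buckle (initial).
  N16: +20 → 20 < 80
  N24: +90 → 90 ≥ 60
  N29: +20+55 → 75 ≥ 30
Round 2 — N24, N29 buckle.
  N1: +70 → 70 < 120
No further bucklings.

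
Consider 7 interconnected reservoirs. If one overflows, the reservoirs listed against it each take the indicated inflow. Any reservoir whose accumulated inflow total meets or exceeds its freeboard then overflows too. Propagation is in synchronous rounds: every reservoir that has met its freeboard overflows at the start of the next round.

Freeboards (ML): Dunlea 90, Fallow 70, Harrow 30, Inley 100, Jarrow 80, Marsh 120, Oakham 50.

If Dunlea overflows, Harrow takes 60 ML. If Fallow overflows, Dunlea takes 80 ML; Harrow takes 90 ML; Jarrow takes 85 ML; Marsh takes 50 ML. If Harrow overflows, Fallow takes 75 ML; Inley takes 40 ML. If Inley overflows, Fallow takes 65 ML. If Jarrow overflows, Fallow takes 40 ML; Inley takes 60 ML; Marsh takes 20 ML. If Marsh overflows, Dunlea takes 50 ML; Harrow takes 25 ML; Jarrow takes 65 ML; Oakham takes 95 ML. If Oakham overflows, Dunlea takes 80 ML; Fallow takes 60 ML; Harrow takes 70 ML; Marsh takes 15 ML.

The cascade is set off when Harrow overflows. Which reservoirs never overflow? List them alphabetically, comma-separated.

Dunlea, Marsh, Oakham

Round 1 — Harrow overflows (initial).
  Fallow: +75 → 75 ≥ 70
  Inley: +40 → 40 < 100
Round 2 — Fallow overflows.
  Dunlea: +80 → 80 < 90
  Jarrow: +85 → 85 ≥ 80
  Marsh: +50 → 50 < 120
Round 3 — Jarrow overflows.
  Inley: +60 → 100 ≥ 100
  Marsh: +20 → 70 < 120
Round 4 — Inley overflows.
No further overflows.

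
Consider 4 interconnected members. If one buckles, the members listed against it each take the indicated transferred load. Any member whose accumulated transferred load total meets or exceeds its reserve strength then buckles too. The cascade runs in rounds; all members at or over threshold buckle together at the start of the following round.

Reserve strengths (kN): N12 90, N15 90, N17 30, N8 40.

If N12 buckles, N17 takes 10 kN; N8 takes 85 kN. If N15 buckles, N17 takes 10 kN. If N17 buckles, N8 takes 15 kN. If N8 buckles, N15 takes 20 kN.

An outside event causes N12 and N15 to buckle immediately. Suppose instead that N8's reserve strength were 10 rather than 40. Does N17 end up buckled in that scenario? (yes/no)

no

With N8's reserve strength at 10:
Round 1 — N12, N15 buckle (initial).
  N17: +10+10 → 20 < 30
  N8: +85 → 85 ≥ 10
Round 2 — N8 buckles.
No further bucklings.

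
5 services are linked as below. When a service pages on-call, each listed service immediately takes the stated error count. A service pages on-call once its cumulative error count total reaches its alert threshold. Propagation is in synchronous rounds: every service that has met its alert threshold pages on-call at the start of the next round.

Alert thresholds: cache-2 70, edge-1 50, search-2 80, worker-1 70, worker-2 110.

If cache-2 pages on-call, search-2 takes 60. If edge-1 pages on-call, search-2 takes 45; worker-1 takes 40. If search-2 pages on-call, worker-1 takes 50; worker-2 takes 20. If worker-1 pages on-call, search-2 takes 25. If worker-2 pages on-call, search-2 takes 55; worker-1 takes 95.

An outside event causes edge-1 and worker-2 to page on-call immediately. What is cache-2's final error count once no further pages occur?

0

Round 1 — edge-1, worker-2 page on-call (initial).
  search-2: +45+55 → 100 ≥ 80
  worker-1: +40+95 → 135 ≥ 70
Round 2 — search-2, worker-1 page on-call.
No further pages.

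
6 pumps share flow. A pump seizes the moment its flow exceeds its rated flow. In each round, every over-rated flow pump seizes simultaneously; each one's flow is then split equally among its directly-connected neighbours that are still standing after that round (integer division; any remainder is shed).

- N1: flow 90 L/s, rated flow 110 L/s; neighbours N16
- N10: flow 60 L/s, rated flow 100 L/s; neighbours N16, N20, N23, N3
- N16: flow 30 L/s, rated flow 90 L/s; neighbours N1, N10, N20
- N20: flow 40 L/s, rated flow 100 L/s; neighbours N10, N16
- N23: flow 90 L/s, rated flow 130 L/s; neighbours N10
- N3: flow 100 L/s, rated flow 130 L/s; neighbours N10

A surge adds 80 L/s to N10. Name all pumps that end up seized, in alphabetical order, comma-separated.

Round 1 — N10 at 140 > 100. N10 seizes.
  N10 sheds 140 L/s to N16, N20, N23, N3: 35 each.
    N16: 30+35 = 65 ≤ 90
    N20: 40+35 = 75 ≤ 100
    N23: 90+35 = 125 ≤ 130
    N3: 100+35 = 135 > 130
Round 2 — N3 seizes.
  N3 sheds 135 L/s: no online neighbours, lost.
No further seizures.

N10, N3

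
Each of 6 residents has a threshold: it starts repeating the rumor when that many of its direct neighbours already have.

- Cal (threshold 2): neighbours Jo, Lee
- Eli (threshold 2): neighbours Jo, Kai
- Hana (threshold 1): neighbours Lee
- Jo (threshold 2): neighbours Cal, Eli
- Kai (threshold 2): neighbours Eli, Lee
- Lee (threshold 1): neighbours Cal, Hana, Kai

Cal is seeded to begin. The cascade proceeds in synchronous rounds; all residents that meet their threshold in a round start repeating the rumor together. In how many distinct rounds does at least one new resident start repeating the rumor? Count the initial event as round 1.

Round 1 — Cal starts repeating the rumor (initial).
Round 2 — checking thresholds:
  Jo: 1 of 2 neighbours < 2, below threshold.
  Lee: 1 of 3 neighbours ≥ 1, starts repeating the rumor.
Round 3 — checking thresholds:
  Hana: 1 of 1 neighbours ≥ 1, starts repeating the rumor.
  Jo: 1 of 2 neighbours < 2, below threshold.
  Kai: 1 of 2 neighbours < 2, below threshold.
Round 4 — no new spreads; cascade stops.

3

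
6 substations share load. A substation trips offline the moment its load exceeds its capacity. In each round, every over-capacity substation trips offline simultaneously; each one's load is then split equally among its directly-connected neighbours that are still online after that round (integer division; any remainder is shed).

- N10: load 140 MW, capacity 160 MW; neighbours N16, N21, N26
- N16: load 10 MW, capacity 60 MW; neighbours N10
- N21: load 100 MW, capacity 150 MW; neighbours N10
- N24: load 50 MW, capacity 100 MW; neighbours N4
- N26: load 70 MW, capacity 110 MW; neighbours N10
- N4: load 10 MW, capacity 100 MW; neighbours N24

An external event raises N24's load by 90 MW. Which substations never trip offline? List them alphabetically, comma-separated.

Round 1 — N24 at 140 > 100. N24 trips offline.
  N24 sheds 140 MW to N4: 140 each.
    N4: 10+140 = 150 > 100
Round 2 — N4 trips offline.
  N4 sheds 150 MW: no online neighbours, lost.
No further trips.

N10, N16, N21, N26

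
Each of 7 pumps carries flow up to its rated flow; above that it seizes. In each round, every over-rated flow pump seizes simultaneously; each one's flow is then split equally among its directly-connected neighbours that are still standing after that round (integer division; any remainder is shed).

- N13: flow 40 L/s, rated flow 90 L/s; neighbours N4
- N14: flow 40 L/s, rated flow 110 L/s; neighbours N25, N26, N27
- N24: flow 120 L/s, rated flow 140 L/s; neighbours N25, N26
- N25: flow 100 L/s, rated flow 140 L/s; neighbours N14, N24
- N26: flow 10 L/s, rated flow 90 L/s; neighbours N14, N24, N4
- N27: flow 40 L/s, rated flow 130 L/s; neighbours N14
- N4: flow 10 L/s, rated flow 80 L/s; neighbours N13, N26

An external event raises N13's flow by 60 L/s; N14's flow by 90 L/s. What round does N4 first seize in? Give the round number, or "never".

2

Round 1 — N13 at 100 > 90; N14 at 130 > 110. N13, N14 seize.
  N13 sheds 100 L/s to N4: 100 each.
    N4: 10+100 = 110 > 80
  N14 sheds 130 L/s to N25, N26, N27: 43 each (1 lost).
    N25: 100+43 = 143 > 140
    N26: 10+43 = 53 ≤ 90
    N27: 40+43 = 83 ≤ 130
Round 2 — N25, N4 seize.
  N25 sheds 143 L/s to N24: 143 each.
    N24: 120+143 = 263 > 140
  N4 sheds 110 L/s to N26: 110 each.
    N26: 53+110 = 163 > 90
Round 3 — N24, N26 seize.
  N24 sheds 263 L/s: no online neighbours, lost.
  N26 sheds 163 L/s: no online neighbours, lost.
No further seizures.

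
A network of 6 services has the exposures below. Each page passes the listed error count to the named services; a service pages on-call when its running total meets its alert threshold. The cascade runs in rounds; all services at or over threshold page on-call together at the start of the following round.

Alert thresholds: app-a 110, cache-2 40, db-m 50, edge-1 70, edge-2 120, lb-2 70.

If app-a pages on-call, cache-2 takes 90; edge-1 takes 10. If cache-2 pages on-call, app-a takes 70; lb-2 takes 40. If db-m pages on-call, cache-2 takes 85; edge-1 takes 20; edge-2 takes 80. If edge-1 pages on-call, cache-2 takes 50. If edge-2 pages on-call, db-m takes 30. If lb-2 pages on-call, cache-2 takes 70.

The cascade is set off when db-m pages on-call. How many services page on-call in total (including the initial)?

Round 1 — db-m pages on-call (initial).
  cache-2: +85 → 85 ≥ 40
  edge-1: +20 → 20 < 70
  edge-2: +80 → 80 < 120
Round 2 — cache-2 pages on-call.
  app-a: +70 → 70 < 110
  lb-2: +40 → 40 < 70
No further pages.

2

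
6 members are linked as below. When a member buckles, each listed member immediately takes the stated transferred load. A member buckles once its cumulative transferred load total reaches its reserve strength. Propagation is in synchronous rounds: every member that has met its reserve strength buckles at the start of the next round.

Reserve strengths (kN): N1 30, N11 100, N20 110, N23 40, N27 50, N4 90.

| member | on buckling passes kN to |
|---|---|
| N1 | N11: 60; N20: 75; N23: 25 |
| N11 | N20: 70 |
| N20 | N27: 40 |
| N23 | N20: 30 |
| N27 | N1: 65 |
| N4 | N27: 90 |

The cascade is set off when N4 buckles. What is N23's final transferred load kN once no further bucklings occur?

25

Round 1 — N4 buckles (initial).
  N27: +90 → 90 ≥ 50
Round 2 — N27 buckles.
  N1: +65 → 65 ≥ 30
Round 3 — N1 buckles.
  N11: +60 → 60 < 100
  N20: +75 → 75 < 110
  N23: +25 → 25 < 40
No further bucklings.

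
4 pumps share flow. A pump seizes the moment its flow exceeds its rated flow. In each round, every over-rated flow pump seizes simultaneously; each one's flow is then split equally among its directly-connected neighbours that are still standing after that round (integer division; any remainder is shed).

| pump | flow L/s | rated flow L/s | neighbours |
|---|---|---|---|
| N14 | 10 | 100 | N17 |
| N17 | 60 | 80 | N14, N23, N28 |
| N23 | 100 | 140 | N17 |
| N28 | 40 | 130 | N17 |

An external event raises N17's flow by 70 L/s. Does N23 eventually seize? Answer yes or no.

Round 1 — N17 at 130 > 80. N17 seizes.
  N17 sheds 130 L/s to N14, N23, N28: 43 each (1 lost).
    N14: 10+43 = 53 ≤ 100
    N23: 100+43 = 143 > 140
    N28: 40+43 = 83 ≤ 130
Round 2 — N23 seizes.
  N23 sheds 143 L/s: no online neighbours, lost.
No further seizures.

yes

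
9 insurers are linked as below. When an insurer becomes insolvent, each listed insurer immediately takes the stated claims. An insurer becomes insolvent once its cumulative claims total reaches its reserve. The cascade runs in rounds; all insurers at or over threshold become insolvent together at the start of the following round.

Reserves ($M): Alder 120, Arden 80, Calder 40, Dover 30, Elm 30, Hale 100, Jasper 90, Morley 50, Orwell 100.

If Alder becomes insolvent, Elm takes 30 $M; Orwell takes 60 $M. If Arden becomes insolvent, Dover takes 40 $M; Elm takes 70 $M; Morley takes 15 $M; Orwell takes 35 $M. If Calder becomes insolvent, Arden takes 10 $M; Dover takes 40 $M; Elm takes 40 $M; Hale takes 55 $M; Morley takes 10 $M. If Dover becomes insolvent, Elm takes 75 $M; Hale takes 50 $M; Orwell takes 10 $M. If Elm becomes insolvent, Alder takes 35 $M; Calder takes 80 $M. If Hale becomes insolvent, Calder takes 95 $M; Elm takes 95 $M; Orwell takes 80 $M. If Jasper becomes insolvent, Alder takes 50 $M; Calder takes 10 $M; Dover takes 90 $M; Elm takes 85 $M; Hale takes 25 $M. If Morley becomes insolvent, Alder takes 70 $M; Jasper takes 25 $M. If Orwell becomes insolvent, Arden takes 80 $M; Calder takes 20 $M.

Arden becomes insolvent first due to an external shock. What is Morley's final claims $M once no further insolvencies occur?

Round 1 — Arden becomes insolvent (initial).
  Dover: +40 → 40 ≥ 30
  Elm: +70 → 70 ≥ 30
  Morley: +15 → 15 < 50
  Orwell: +35 → 35 < 100
Round 2 — Dover, Elm become insolvent.
  Alder: +35 → 35 < 120
  Calder: +80 → 80 ≥ 40
  Hale: +50 → 50 < 100
  Orwell: +10 → 45 < 100
Round 3 — Calder becomes insolvent.
  Hale: +55 → 105 ≥ 100
  Morley: +10 → 25 < 50
Round 4 — Hale becomes insolvent.
  Orwell: +80 → 125 ≥ 100
Round 5 — Orwell becomes insolvent.
No further insolvencies.

25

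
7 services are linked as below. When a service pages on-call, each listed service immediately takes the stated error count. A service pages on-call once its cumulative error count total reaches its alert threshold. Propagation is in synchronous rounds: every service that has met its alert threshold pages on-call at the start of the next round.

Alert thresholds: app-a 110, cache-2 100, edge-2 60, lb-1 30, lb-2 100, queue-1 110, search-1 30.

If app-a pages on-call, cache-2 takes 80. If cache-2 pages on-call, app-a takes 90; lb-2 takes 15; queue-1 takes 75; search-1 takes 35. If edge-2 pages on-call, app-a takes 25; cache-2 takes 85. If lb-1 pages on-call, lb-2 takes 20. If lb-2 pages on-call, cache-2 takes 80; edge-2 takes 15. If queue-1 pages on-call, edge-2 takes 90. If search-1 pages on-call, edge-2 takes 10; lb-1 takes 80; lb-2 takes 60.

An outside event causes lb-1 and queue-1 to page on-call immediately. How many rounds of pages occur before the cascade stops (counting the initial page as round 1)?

2

Round 1 — lb-1, queue-1 page on-call (initial).
  edge-2: +90 → 90 ≥ 60
  lb-2: +20 → 20 < 100
Round 2 — edge-2 pages on-call.
  app-a: +25 → 25 < 110
  cache-2: +85 → 85 < 100
No further pages.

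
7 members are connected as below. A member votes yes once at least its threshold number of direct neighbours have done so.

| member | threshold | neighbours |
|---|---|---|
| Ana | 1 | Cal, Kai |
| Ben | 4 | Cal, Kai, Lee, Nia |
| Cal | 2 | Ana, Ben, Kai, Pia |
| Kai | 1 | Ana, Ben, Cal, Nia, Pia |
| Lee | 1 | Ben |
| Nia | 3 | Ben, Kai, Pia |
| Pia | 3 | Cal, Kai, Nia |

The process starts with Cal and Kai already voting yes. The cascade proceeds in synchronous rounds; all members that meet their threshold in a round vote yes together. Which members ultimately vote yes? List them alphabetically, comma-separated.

Ana, Cal, Kai

Round 1 — Cal, Kai vote yes (initial).
Round 2 — checking thresholds:
  Ana: 2 of 2 neighbours ≥ 1, votes yes.
  Ben: 2 of 4 neighbours < 4, not yet.
  Nia: 1 of 3 neighbours < 3, not yet.
  Pia: 2 of 3 neighbours < 3, not yet.
Round 3 — no new yes votes; cascade stops.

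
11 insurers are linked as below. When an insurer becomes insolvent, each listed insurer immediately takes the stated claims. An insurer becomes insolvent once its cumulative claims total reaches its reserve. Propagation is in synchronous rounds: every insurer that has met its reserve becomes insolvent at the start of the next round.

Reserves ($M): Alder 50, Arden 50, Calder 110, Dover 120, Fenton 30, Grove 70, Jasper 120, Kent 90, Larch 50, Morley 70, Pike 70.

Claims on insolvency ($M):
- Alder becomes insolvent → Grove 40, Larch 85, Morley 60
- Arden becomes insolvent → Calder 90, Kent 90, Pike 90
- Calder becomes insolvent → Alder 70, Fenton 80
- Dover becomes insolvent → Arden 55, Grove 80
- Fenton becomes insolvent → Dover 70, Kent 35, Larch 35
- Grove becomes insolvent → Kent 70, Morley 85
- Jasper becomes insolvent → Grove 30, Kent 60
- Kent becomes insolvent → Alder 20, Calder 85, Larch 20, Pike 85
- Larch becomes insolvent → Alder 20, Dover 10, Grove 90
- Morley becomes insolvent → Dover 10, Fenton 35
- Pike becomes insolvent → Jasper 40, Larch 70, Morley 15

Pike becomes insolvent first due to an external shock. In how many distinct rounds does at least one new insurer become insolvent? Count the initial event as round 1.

6

Round 1 — Pike becomes insolvent (initial).
  Jasper: +40 → 40 < 120
  Larch: +70 → 70 ≥ 50
  Morley: +15 → 15 < 70
Round 2 — Larch becomes insolvent.
  Alder: +20 → 20 < 50
  Dover: +10 → 10 < 120
  Grove: +90 → 90 ≥ 70
Round 3 — Grove becomes insolvent.
  Kent: +70 → 70 < 90
  Morley: +85 → 100 ≥ 70
Round 4 — Morley becomes insolvent.
  Dover: +10 → 20 < 120
  Fenton: +35 → 35 ≥ 30
Round 5 — Fenton becomes insolvent.
  Dover: +70 → 90 < 120
  Kent: +35 → 105 ≥ 90
Round 6 — Kent becomes insolvent.
  Alder: +20 → 40 < 50
  Calder: +85 → 85 < 110
No further insolvencies.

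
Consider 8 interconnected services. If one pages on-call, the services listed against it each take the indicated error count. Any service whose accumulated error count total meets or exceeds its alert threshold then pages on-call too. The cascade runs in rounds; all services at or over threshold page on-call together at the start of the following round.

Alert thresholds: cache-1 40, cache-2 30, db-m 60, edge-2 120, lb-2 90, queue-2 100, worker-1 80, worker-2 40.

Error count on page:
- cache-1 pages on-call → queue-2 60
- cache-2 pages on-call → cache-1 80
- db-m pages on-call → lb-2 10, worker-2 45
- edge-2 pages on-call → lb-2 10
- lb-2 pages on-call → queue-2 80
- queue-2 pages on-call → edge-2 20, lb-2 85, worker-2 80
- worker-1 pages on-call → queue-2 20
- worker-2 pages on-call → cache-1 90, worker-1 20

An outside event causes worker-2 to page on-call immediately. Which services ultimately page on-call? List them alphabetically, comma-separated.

Round 1 — worker-2 pages on-call (initial).
  cache-1: +90 → 90 ≥ 40
  worker-1: +20 → 20 < 80
Round 2 — cache-1 pages on-call.
  queue-2: +60 → 60 < 100
No further pages.

cache-1, worker-2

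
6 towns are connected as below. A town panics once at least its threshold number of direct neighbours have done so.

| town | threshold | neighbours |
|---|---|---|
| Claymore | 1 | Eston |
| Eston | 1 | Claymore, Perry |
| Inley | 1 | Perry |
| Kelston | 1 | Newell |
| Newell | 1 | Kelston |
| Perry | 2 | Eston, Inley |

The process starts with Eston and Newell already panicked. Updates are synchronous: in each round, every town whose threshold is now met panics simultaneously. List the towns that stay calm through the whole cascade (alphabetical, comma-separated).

Round 1 — Eston, Newell panic (initial).
Round 2 — checking thresholds:
  Claymore: 1 of 1 neighbours ≥ 1, panics.
  Kelston: 1 of 1 neighbours ≥ 1, panics.
  Perry: 1 of 2 neighbours < 2, holds.
Round 3 — no new panics; cascade stops.

Inley, Perry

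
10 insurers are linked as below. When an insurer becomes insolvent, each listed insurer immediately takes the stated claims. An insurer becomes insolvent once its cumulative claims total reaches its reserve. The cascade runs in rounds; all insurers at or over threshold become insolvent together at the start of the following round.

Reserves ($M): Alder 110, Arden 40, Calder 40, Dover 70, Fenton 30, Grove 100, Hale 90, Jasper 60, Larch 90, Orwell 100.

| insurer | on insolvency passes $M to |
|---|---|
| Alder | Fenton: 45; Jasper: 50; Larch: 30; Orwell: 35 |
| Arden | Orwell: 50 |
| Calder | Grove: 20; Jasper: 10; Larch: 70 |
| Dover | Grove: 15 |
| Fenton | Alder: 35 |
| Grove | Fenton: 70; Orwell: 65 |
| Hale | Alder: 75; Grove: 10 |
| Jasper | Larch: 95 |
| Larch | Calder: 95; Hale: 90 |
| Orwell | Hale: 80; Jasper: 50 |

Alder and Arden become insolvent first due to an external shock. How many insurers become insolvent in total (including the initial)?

3

Round 1 — Alder, Arden become insolvent (initial).
  Fenton: +45 → 45 ≥ 30
  Jasper: +50 → 50 < 60
  Larch: +30 → 30 < 90
  Orwell: +35+50 → 85 < 100
Round 2 — Fenton becomes insolvent.
No further insolvencies.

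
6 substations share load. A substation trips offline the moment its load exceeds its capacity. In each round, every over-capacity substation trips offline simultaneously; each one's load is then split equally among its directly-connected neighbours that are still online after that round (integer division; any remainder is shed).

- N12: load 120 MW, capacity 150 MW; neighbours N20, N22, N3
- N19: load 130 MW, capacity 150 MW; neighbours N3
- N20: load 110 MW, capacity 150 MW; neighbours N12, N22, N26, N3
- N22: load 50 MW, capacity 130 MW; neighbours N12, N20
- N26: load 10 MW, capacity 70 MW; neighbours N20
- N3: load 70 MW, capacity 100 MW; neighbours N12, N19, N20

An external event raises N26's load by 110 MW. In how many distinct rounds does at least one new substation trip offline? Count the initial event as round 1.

4

Round 1 — N26 at 120 > 70. N26 trips offline.
  N26 sheds 120 MW to N20: 120 each.
    N20: 110+120 = 230 > 150
Round 2 — N20 trips offline.
  N20 sheds 230 MW to N12, N22, N3: 76 each (2 lost).
    N12: 120+76 = 196 > 150
    N22: 50+76 = 126 ≤ 130
    N3: 70+76 = 146 > 100
Round 3 — N12, N3 trip offline.
  N12 sheds 196 MW to N22: 196 each.
    N22: 126+196 = 322 > 130
  N3 sheds 146 MW to N19: 146 each.
    N19: 130+146 = 276 > 150
Round 4 — N19, N22 trip offline.
  N19 sheds 276 MW: no online neighbours, lost.
  N22 sheds 322 MW: no online neighbours, lost.
No further trips.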